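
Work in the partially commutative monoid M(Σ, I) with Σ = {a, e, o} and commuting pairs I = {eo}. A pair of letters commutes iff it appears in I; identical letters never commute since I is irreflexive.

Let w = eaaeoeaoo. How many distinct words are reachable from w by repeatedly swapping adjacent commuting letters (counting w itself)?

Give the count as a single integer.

3

piece 0:e — minimal
piece 1:a rests on {0:e}
piece 2:a rests on {1:a}
piece 3:e rests on {2:a}
piece 4:o rests on {2:a}
piece 5:e rests on {3:e}
piece 6:a rests on {4:o, 5:e}
piece 7:o rests on {6:a}
piece 8:o rests on {7:o}
minimal pieces: {0:e}
ways to finish when only these pieces remain (= sum over removing one remaining piece with nothing left below it):
  1 left: {8}→1
  2 left: {7,8}→1
  3 left: {6,7,8}→1
  4 left: {4,6,7,8}→1  {5,6,7,8}→1
  5 left: {3,5,6,7,8}→1  {4,5,6,7,8}→2
  6 left: {3,4,5,6,7,8}→3
  7 left: {2,3,4,5,6,7,8}→3
  placing 0:e first → 3 extensions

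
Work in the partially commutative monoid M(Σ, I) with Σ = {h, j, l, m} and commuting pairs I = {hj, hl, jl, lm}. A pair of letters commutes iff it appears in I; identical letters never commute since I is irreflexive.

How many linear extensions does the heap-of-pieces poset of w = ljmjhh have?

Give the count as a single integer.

piece 0:l — minimal
piece 1:j — minimal
piece 2:m rests on {1:j}
piece 3:j rests on {2:m}
piece 4:h rests on {2:m}
piece 5:h rests on {4:h}
minimal pieces: {0:l, 1:j}
ways to finish when only these pieces remain (= sum over removing one remaining piece with nothing left below it):
  1 left: {0}→1  {3}→1  {5}→1
  2 left: {0,3}→2  {0,5}→2  {3,5}→2  {4,5}→1
  3 left: {0,3,5}→6  {0,4,5}→3  {3,4,5}→3
  4 left: {0,3,4,5}→12  {2,3,4,5}→3
  placing 0:l first → 3 extensions
  placing 1:j first → 15 extensions
total linear extensions = 18

18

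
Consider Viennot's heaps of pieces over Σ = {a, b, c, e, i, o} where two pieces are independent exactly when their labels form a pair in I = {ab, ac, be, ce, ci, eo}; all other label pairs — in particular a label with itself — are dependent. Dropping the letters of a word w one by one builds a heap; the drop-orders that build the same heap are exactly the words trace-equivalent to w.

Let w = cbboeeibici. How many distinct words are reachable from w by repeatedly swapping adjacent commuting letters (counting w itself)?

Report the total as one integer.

#0=c has no predecessor
#1=b depends on [0:c]
#2=b depends on [1:b]
#3=o depends on [2:b]
#4=e has no predecessor
#5=e depends on [4:e]
#6=i depends on [3:o, 5:e]
#7=b depends on [6:i]
#8=i depends on [7:b]
#9=c depends on [7:b]
#10=i depends on [8:i]
sources: [0:c, 4:e]
N(rest) = Σ N(rest − s) over sources s of rest; N(one piece) = 1:
  size 1 → [9]=1  [10]=1
  size 2 → [8,10]=1  [9,10]=2
  size 3 → [8,9,10]=3
  size 4 → [7,8,9,10]=3
  size 5 → [6,7,8,9,10]=3
  size 6 → [3,6,7,8,9,10]=3  [5,6,7,8,9,10]=3
  size 7 → [2,3,6,7,8,9,10]=3  [3,5,6,7,8,9,10]=6  [4,5,6,7,8,9,10]=3
  size 8 → [1,2,3,6,7,8,9,10]=3  [2,3,5,6,7,8,9,10]=9  [3,4,5,6,7,8,9,10]=9
  size 9 → [0,1,2,3,6,7,8,9,10]=3  [1,2,3,5,6,7,8,9,10]=12  [2,3,4,5,6,7,8,9,10]=18
  first=0(c) contributes 30
  first=4(e) contributes 15
|[w]| = 45

45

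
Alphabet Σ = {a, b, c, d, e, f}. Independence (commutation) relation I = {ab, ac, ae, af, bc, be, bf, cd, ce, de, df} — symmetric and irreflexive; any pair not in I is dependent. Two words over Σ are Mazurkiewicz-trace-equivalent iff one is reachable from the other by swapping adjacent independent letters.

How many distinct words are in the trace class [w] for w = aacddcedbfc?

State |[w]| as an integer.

piece 0:a — minimal
piece 1:a rests on {0:a}
piece 2:c — minimal
piece 3:d rests on {1:a}
piece 4:d rests on {3:d}
piece 5:c rests on {2:c}
piece 6:e — minimal
piece 7:d rests on {4:d}
piece 8:b rests on {7:d}
piece 9:f rests on {5:c, 6:e}
piece 10:c rests on {9:f}
minimal pieces: {0:a, 2:c, 6:e}
ways to finish when only these pieces remain (= sum over removing one remaining piece with nothing left below it):
  1 left: {8}→1  {10}→1
  2 left: {7,8}→1  {8,10}→2  {9,10}→1
  3 left: {4,7,8}→1  {5,9,10}→1  {6,9,10}→1  {7,8,10}→3  {8,9,10}→3
  4 left: {2,5,9,10}→1  {3,4,7,8}→1  {4,7,8,10}→4  {5,6,9,10}→2  {5,8,9,10}→4  {6,8,9,10}→4  {7,8,9,10}→6
  5 left: {1,3,4,7,8}→1  {2,5,6,9,10}→3  {2,5,8,9,10}→5  {3,4,7,8,10}→5  {4,7,8,9,10}→10  {5,6,8,9,10}→10  {5,7,8,9,10}→10  {6,7,8,9,10}→10
  6 left: {0,1,3,4,7,8}→1  {1,3,4,7,8,10}→6  {2,5,6,8,9,10}→18  {2,5,7,8,9,10}→15  {3,4,7,8,9,10}→15  {4,5,7,8,9,10}→20  {4,6,7,8,9,10}→20  {5,6,7,8,9,10}→30
  7 left: {0,1,3,4,7,8,10}→7  {1,3,4,7,8,9,10}→21  {2,4,5,7,8,9,10}→35  {2,5,6,7,8,9,10}→63  {3,4,5,7,8,9,10}→35  {3,4,6,7,8,9,10}→35  {4,5,6,7,8,9,10}→70
  8 left: {0,1,3,4,7,8,9,10}→28  {1,3,4,5,7,8,9,10}→56  {1,3,4,6,7,8,9,10}→56  {2,3,4,5,7,8,9,10}→70  {2,4,5,6,7,8,9,10}→168  {3,4,5,6,7,8,9,10}→140
  9 left: {0,1,3,4,5,7,8,9,10}→84  {0,1,3,4,6,7,8,9,10}→84  {1,2,3,4,5,7,8,9,10}→126  {1,3,4,5,6,7,8,9,10}→252  {2,3,4,5,6,7,8,9,10}→378
  placing 0:a first → 756 extensions
  placing 2:c first → 420 extensions
  placing 6:e first → 210 extensions
total linear extensions = 1386

1386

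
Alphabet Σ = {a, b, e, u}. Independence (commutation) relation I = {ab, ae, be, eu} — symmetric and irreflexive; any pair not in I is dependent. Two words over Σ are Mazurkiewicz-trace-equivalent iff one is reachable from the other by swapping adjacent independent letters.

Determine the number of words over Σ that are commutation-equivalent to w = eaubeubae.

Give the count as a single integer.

168

drop 0:e onto floor
drop 1:a onto floor
drop 2:u onto {1:a}
drop 3:b onto {2:u}
drop 4:e onto {0:e}
drop 5:u onto {3:b}
drop 6:b onto {5:u}
drop 7:a onto {5:u}
drop 8:e onto {4:e}
ground layer = {0:e, 1:a}
drop-orders for the pieces not yet dropped (sum over which currently-grounded one goes next):
  1 to go: {6} 1  {7} 1  {8} 1
  2 to go: {4,8} 1  {6,7} 2  {6,8} 2  {7,8} 2
  3 to go: {0,4,8} 1  {4,6,8} 3  {4,7,8} 3  {5,6,7} 2  {6,7,8} 6
  4 to go: {0,4,6,8} 4  {0,4,7,8} 4  {3,5,6,7} 2  {4,6,7,8} 12  {5,6,7,8} 8
  5 to go: {0,4,6,7,8} 20  {2,3,5,6,7} 2  {3,5,6,7,8} 10  {4,5,6,7,8} 20
  6 to go: {0,4,5,6,7,8} 40  {1,2,3,5,6,7} 2  {2,3,5,6,7,8} 12  {3,4,5,6,7,8} 30
  7 to go: {0,3,4,5,6,7,8} 70  {1,2,3,5,6,7,8} 14  {2,3,4,5,6,7,8} 42
  if 0:e drops first: 56 orders
  if 1:a drops first: 112 orders
heap linearizations: 168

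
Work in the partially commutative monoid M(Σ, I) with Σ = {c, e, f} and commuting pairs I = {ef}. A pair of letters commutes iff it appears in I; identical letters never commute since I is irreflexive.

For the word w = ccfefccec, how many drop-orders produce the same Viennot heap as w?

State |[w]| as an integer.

3

drop 0:c onto floor
drop 1:c onto {0:c}
drop 2:f onto {1:c}
drop 3:e onto {1:c}
drop 4:f onto {2:f}
drop 5:c onto {3:e, 4:f}
drop 6:c onto {5:c}
drop 7:e onto {6:c}
drop 8:c onto {7:e}
ground layer = {0:c}
drop-orders for the pieces not yet dropped (sum over which currently-grounded one goes next):
  1 to go: {8} 1
  2 to go: {7,8} 1
  3 to go: {6,7,8} 1
  4 to go: {5,6,7,8} 1
  5 to go: {3,5,6,7,8} 1  {4,5,6,7,8} 1
  6 to go: {2,4,5,6,7,8} 1  {3,4,5,6,7,8} 2
  7 to go: {2,3,4,5,6,7,8} 3
  if 0:c drops first: 3 orders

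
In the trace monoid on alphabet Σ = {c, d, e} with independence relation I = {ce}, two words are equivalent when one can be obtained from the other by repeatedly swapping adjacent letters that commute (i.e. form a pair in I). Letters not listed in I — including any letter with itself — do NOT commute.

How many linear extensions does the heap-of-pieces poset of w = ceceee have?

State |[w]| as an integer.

#0=c has no predecessor
#1=e has no predecessor
#2=c depends on [0:c]
#3=e depends on [1:e]
#4=e depends on [3:e]
#5=e depends on [4:e]
sources: [0:c, 1:e]
N(rest) = Σ N(rest − s) over sources s of rest; N(one piece) = 1:
  size 1 → [2]=1  [5]=1
  size 2 → [0,2]=1  [2,5]=2  [4,5]=1
  size 3 → [0,2,5]=3  [2,4,5]=3  [3,4,5]=1
  size 4 → [0,2,4,5]=6  [1,3,4,5]=1  [2,3,4,5]=4
  first=0(c) contributes 5
  first=1(e) contributes 10
|[w]| = 15

15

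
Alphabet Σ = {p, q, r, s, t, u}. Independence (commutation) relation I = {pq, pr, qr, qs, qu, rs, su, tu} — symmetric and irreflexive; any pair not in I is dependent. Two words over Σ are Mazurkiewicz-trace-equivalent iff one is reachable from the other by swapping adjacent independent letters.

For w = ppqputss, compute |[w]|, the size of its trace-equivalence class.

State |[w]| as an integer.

0(p) covers ∅
1(p) covers 0:p
2(q) covers ∅
3(p) covers 1:p
4(u) covers 3:p
5(t) covers 2:q, 3:p
6(s) covers 5:t
7(s) covers 6:s
floor of heap: 0:p, 2:q
completions by unplaced set U, small U first (add the entries for U minus each lowest piece of U):
  |U|=1: {4}:1  {7}:1
  |U|=2: {4,7}:2  {6,7}:1
  |U|=3: {4,6,7}:3  {5,6,7}:1
  |U|=4: {2,5,6,7}:1  {4,5,6,7}:4
  |U|=5: {2,4,5,6,7}:5  {3,4,5,6,7}:4
  |U|=6: {1,3,4,5,6,7}:4  {2,3,4,5,6,7}:9
  start at 0(p): 13
  start at 2(q): 4
sum over floor = 17

17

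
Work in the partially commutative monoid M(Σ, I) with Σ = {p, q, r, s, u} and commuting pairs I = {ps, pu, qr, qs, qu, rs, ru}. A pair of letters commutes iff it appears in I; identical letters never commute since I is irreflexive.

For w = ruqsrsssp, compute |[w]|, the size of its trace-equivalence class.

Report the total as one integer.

378

#0=r has no predecessor
#1=u has no predecessor
#2=q has no predecessor
#3=s depends on [1:u]
#4=r depends on [0:r]
#5=s depends on [3:s]
#6=s depends on [5:s]
#7=s depends on [6:s]
#8=p depends on [2:q, 4:r]
sources: [0:r, 1:u, 2:q]
N(rest) = Σ N(rest − s) over sources s of rest; N(one piece) = 1:
  size 1 → [7]=1  [8]=1
  size 2 → [2,8]=1  [4,8]=1  [6,7]=1  [7,8]=2
  size 3 → [0,4,8]=1  [2,4,8]=2  [2,7,8]=3  [4,7,8]=3  [5,6,7]=1  [6,7,8]=3
  size 4 → [0,2,4,8]=3  [0,4,7,8]=4  [2,4,7,8]=8  [2,6,7,8]=6  [3,5,6,7]=1  [4,6,7,8]=6  [5,6,7,8]=4
  size 5 → [0,2,4,7,8]=15  [0,4,6,7,8]=10  [1,3,5,6,7]=1  [2,4,6,7,8]=20  [2,5,6,7,8]=10  [3,5,6,7,8]=5  [4,5,6,7,8]=10
  size 6 → [0,2,4,6,7,8]=45  [0,4,5,6,7,8]=20  [1,3,5,6,7,8]=6  [2,3,5,6,7,8]=15  [2,4,5,6,7,8]=40  [3,4,5,6,7,8]=15
  size 7 → [0,2,4,5,6,7,8]=105  [0,3,4,5,6,7,8]=35  [1,2,3,5,6,7,8]=21  [1,3,4,5,6,7,8]=21  [2,3,4,5,6,7,8]=70
  first=0(r) contributes 112
  first=1(u) contributes 210
  first=2(q) contributes 56
|[w]| = 378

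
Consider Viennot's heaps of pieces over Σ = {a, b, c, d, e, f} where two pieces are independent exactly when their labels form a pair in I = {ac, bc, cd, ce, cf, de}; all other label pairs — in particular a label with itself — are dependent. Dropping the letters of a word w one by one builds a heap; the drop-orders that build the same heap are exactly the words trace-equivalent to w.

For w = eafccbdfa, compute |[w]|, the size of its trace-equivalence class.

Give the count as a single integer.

drop 0:e onto floor
drop 1:a onto {0:e}
drop 2:f onto {1:a}
drop 3:c onto floor
drop 4:c onto {3:c}
drop 5:b onto {2:f}
drop 6:d onto {5:b}
drop 7:f onto {6:d}
drop 8:a onto {7:f}
ground layer = {0:e, 3:c}
drop-orders for the pieces not yet dropped (sum over which currently-grounded one goes next):
  1 to go: {4} 1  {8} 1
  2 to go: {3,4} 1  {4,8} 2  {7,8} 1
  3 to go: {3,4,8} 3  {4,7,8} 3  {6,7,8} 1
  4 to go: {3,4,7,8} 6  {4,6,7,8} 4  {5,6,7,8} 1
  5 to go: {2,5,6,7,8} 1  {3,4,6,7,8} 10  {4,5,6,7,8} 5
  6 to go: {1,2,5,6,7,8} 1  {2,4,5,6,7,8} 6  {3,4,5,6,7,8} 15
  7 to go: {0,1,2,5,6,7,8} 1  {1,2,4,5,6,7,8} 7  {2,3,4,5,6,7,8} 21
  if 0:e drops first: 28 orders
  if 3:c drops first: 8 orders
heap linearizations: 36

36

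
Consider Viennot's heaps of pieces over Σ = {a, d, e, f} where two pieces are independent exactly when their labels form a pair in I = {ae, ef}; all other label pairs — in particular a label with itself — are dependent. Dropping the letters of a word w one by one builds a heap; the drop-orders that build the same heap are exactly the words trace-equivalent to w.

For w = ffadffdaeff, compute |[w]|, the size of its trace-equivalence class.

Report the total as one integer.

4

#0=f has no predecessor
#1=f depends on [0:f]
#2=a depends on [1:f]
#3=d depends on [2:a]
#4=f depends on [3:d]
#5=f depends on [4:f]
#6=d depends on [5:f]
#7=a depends on [6:d]
#8=e depends on [6:d]
#9=f depends on [7:a]
#10=f depends on [9:f]
sources: [0:f]
N(rest) = Σ N(rest − s) over sources s of rest; N(one piece) = 1:
  size 1 → [8]=1  [10]=1
  size 2 → [8,10]=2  [9,10]=1
  size 3 → [7,9,10]=1  [8,9,10]=3
  size 4 → [7,8,9,10]=4
  size 5 → [6,7,8,9,10]=4
  size 6 → [5,6,7,8,9,10]=4
  size 7 → [4,5,6,7,8,9,10]=4
  size 8 → [3,4,5,6,7,8,9,10]=4
  size 9 → [2,3,4,5,6,7,8,9,10]=4
  first=0(f) contributes 4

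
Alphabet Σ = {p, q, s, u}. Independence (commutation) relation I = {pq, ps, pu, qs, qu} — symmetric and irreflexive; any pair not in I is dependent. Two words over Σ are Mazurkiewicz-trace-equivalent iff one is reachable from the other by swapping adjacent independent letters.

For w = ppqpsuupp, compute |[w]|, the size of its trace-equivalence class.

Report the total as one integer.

504

drop 0:p onto floor
drop 1:p onto {0:p}
drop 2:q onto floor
drop 3:p onto {1:p}
drop 4:s onto floor
drop 5:u onto {4:s}
drop 6:u onto {5:u}
drop 7:p onto {3:p}
drop 8:p onto {7:p}
ground layer = {0:p, 2:q, 4:s}
drop-orders for the pieces not yet dropped (sum over which currently-grounded one goes next):
  1 to go: {2} 1  {6} 1  {8} 1
  2 to go: {2,6} 2  {2,8} 2  {5,6} 1  {6,8} 2  {7,8} 1
  3 to go: {2,5,6} 3  {2,6,8} 6  {2,7,8} 3  {3,7,8} 1  {4,5,6} 1  {5,6,8} 3  {6,7,8} 3
  4 to go: {1,3,7,8} 1  {2,3,7,8} 4  {2,4,5,6} 4  {2,5,6,8} 12  {2,6,7,8} 12  {3,6,7,8} 4  {4,5,6,8} 4  {5,6,7,8} 6
  5 to go: {0,1,3,7,8} 1  {1,2,3,7,8} 5  {1,3,6,7,8} 5  {2,3,6,7,8} 20  {2,4,5,6,8} 20  {2,5,6,7,8} 30  {3,5,6,7,8} 10  {4,5,6,7,8} 10
  6 to go: {0,1,2,3,7,8} 6  {0,1,3,6,7,8} 6  {1,2,3,6,7,8} 30  {1,3,5,6,7,8} 15  {2,3,5,6,7,8} 60  {2,4,5,6,7,8} 60  {3,4,5,6,7,8} 20
  7 to go: {0,1,2,3,6,7,8} 42  {0,1,3,5,6,7,8} 21  {1,2,3,5,6,7,8} 105  {1,3,4,5,6,7,8} 35  {2,3,4,5,6,7,8} 140
  if 0:p drops first: 280 orders
  if 2:q drops first: 56 orders
  if 4:s drops first: 168 orders
heap linearizations: 504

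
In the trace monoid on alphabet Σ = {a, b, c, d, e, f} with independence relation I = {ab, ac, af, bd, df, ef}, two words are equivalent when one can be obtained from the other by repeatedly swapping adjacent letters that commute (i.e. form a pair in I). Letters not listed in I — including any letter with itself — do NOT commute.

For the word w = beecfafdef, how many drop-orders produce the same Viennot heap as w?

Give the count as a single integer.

30

drop 0:b onto floor
drop 1:e onto {0:b}
drop 2:e onto {1:e}
drop 3:c onto {2:e}
drop 4:f onto {3:c}
drop 5:a onto {2:e}
drop 6:f onto {4:f}
drop 7:d onto {3:c, 5:a}
drop 8:e onto {7:d}
drop 9:f onto {6:f}
ground layer = {0:b}
drop-orders for the pieces not yet dropped (sum over which currently-grounded one goes next):
  1 to go: {8} 1  {9} 1
  2 to go: {6,9} 1  {7,8} 1  {8,9} 2
  3 to go: {4,6,9} 1  {5,7,8} 1  {6,8,9} 3  {7,8,9} 3
  4 to go: {4,6,8,9} 4  {5,7,8,9} 4  {6,7,8,9} 6
  5 to go: {4,6,7,8,9} 10  {5,6,7,8,9} 10
  6 to go: {3,4,6,7,8,9} 10  {4,5,6,7,8,9} 20
  7 to go: {3,4,5,6,7,8,9} 30
  8 to go: {2,3,4,5,6,7,8,9} 30
  if 0:b drops first: 30 orders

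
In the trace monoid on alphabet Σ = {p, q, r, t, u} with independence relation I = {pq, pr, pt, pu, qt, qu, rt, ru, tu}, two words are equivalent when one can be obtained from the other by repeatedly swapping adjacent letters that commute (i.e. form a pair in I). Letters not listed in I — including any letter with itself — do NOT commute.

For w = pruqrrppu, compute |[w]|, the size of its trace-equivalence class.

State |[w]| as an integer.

drop 0:p onto floor
drop 1:r onto floor
drop 2:u onto floor
drop 3:q onto {1:r}
drop 4:r onto {3:q}
drop 5:r onto {4:r}
drop 6:p onto {0:p}
drop 7:p onto {6:p}
drop 8:u onto {2:u}
ground layer = {0:p, 1:r, 2:u}
drop-orders for the pieces not yet dropped (sum over which currently-grounded one goes next):
  1 to go: {5} 1  {7} 1  {8} 1
  2 to go: {2,8} 1  {4,5} 1  {5,7} 2  {5,8} 2  {6,7} 1  {7,8} 2
  3 to go: {0,6,7} 1  {2,5,8} 3  {2,7,8} 3  {3,4,5} 1  {4,5,7} 3  {4,5,8} 3  {5,6,7} 3  {5,7,8} 6  {6,7,8} 3
  4 to go: {0,5,6,7} 4  {0,6,7,8} 4  {1,3,4,5} 1  {2,4,5,8} 6  {2,5,7,8} 12  {2,6,7,8} 6  {3,4,5,7} 4  {3,4,5,8} 4  {4,5,6,7} 6  {4,5,7,8} 12  {5,6,7,8} 12
  5 to go: {0,2,6,7,8} 10  {0,4,5,6,7} 10  {0,5,6,7,8} 20  {1,3,4,5,7} 5  {1,3,4,5,8} 5  {2,3,4,5,8} 10  {2,4,5,7,8} 30  {2,5,6,7,8} 30  {3,4,5,6,7} 10  {3,4,5,7,8} 20  {4,5,6,7,8} 30
  6 to go: {0,2,5,6,7,8} 60  {0,3,4,5,6,7} 20  {0,4,5,6,7,8} 60  {1,2,3,4,5,8} 15  {1,3,4,5,6,7} 15  {1,3,4,5,7,8} 30  {2,3,4,5,7,8} 60  {2,4,5,6,7,8} 90  {3,4,5,6,7,8} 60
  7 to go: {0,1,3,4,5,6,7} 35  {0,2,4,5,6,7,8} 210  {0,3,4,5,6,7,8} 140  {1,2,3,4,5,7,8} 105  {1,3,4,5,6,7,8} 105  {2,3,4,5,6,7,8} 210
  if 0:p drops first: 420 orders
  if 1:r drops first: 560 orders
  if 2:u drops first: 280 orders
heap linearizations: 1260

1260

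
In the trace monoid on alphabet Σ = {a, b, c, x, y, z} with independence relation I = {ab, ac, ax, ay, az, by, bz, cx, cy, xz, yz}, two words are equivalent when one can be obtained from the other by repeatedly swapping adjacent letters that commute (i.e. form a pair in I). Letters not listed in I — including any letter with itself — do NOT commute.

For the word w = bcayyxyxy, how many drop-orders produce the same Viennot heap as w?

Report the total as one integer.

drop 0:b onto floor
drop 1:c onto {0:b}
drop 2:a onto floor
drop 3:y onto floor
drop 4:y onto {3:y}
drop 5:x onto {0:b, 4:y}
drop 6:y onto {5:x}
drop 7:x onto {6:y}
drop 8:y onto {7:x}
ground layer = {0:b, 2:a, 3:y}
drop-orders for the pieces not yet dropped (sum over which currently-grounded one goes next):
  1 to go: {1} 1  {2} 1  {8} 1
  2 to go: {1,2} 2  {1,8} 2  {2,8} 2  {7,8} 1
  3 to go: {1,2,8} 6  {1,7,8} 3  {2,7,8} 3  {6,7,8} 1
  4 to go: {1,2,7,8} 12  {1,6,7,8} 4  {2,6,7,8} 4  {5,6,7,8} 1
  5 to go: {1,2,6,7,8} 20  {1,5,6,7,8} 5  {2,5,6,7,8} 5  {4,5,6,7,8} 1
  6 to go: {0,1,5,6,7,8} 5  {1,2,5,6,7,8} 30  {1,4,5,6,7,8} 6  {2,4,5,6,7,8} 6  {3,4,5,6,7,8} 1
  7 to go: {0,1,2,5,6,7,8} 35  {0,1,4,5,6,7,8} 11  {1,2,4,5,6,7,8} 42  {1,3,4,5,6,7,8} 7  {2,3,4,5,6,7,8} 7
  if 0:b drops first: 56 orders
  if 2:a drops first: 18 orders
  if 3:y drops first: 88 orders
heap linearizations: 162

162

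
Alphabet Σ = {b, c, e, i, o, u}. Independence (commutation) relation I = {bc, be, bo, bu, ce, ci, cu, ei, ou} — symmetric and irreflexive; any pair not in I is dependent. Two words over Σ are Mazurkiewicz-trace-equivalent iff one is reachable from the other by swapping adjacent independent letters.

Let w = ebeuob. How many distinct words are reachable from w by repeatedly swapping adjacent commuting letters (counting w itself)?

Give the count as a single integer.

30

#0=e has no predecessor
#1=b has no predecessor
#2=e depends on [0:e]
#3=u depends on [2:e]
#4=o depends on [2:e]
#5=b depends on [1:b]
sources: [0:e, 1:b]
N(rest) = Σ N(rest − s) over sources s of rest; N(one piece) = 1:
  size 1 → [3]=1  [4]=1  [5]=1
  size 2 → [1,5]=1  [3,4]=2  [3,5]=2  [4,5]=2
  size 3 → [1,3,5]=3  [1,4,5]=3  [2,3,4]=2  [3,4,5]=6
  size 4 → [0,2,3,4]=2  [1,3,4,5]=12  [2,3,4,5]=8
  first=0(e) contributes 20
  first=1(b) contributes 10
|[w]| = 30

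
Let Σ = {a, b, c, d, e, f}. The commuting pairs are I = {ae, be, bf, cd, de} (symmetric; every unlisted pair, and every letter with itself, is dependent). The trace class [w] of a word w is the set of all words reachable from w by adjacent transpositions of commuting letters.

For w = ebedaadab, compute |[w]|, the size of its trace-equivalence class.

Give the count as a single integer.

36

0(e) covers ∅
1(b) covers ∅
2(e) covers 0:e
3(d) covers 1:b
4(a) covers 3:d
5(a) covers 4:a
6(d) covers 5:a
7(a) covers 6:d
8(b) covers 7:a
floor of heap: 0:e, 1:b
completions by unplaced set U, small U first (add the entries for U minus each lowest piece of U):
  |U|=1: {2}:1  {8}:1
  |U|=2: {0,2}:1  {2,8}:2  {7,8}:1
  |U|=3: {0,2,8}:3  {2,7,8}:3  {6,7,8}:1
  |U|=4: {0,2,7,8}:6  {2,6,7,8}:4  {5,6,7,8}:1
  |U|=5: {0,2,6,7,8}:10  {2,5,6,7,8}:5  {4,5,6,7,8}:1
  |U|=6: {0,2,5,6,7,8}:15  {2,4,5,6,7,8}:6  {3,4,5,6,7,8}:1
  |U|=7: {0,2,4,5,6,7,8}:21  {1,3,4,5,6,7,8}:1  {2,3,4,5,6,7,8}:7
  start at 0(e): 8
  start at 1(b): 28
sum over floor = 36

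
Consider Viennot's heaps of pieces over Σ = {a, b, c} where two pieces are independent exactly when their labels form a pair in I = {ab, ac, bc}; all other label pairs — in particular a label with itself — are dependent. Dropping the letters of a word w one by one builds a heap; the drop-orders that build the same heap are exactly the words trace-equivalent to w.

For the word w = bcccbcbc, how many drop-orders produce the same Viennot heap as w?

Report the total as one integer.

piece 0:b — minimal
piece 1:c — minimal
piece 2:c rests on {1:c}
piece 3:c rests on {2:c}
piece 4:b rests on {0:b}
piece 5:c rests on {3:c}
piece 6:b rests on {4:b}
piece 7:c rests on {5:c}
minimal pieces: {0:b, 1:c}
ways to finish when only these pieces remain (= sum over removing one remaining piece with nothing left below it):
  1 left: {6}→1  {7}→1
  2 left: {4,6}→1  {5,7}→1  {6,7}→2
  3 left: {0,4,6}→1  {3,5,7}→1  {4,6,7}→3  {5,6,7}→3
  4 left: {0,4,6,7}→4  {2,3,5,7}→1  {3,5,6,7}→4  {4,5,6,7}→6
  5 left: {0,4,5,6,7}→10  {1,2,3,5,7}→1  {2,3,5,6,7}→5  {3,4,5,6,7}→10
  6 left: {0,3,4,5,6,7}→20  {1,2,3,5,6,7}→6  {2,3,4,5,6,7}→15
  placing 0:b first → 21 extensions
  placing 1:c first → 35 extensions
total linear extensions = 56

56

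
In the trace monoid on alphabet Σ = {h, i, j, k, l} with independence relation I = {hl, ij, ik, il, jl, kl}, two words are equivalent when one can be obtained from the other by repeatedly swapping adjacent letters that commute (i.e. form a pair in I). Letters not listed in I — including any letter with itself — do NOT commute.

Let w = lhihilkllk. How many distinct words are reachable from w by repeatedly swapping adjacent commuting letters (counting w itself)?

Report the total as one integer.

630

0(l) covers ∅
1(h) covers ∅
2(i) covers 1:h
3(h) covers 2:i
4(i) covers 3:h
5(l) covers 0:l
6(k) covers 3:h
7(l) covers 5:l
8(l) covers 7:l
9(k) covers 6:k
floor of heap: 0:l, 1:h
completions by unplaced set U, small U first (add the entries for U minus each lowest piece of U):
  |U|=1: {4}:1  {8}:1  {9}:1
  |U|=2: {4,8}:2  {4,9}:2  {6,9}:1  {7,8}:1  {8,9}:2
  |U|=3: {4,6,9}:3  {4,7,8}:3  {4,8,9}:6  {5,7,8}:1  {6,8,9}:3  {7,8,9}:3
  |U|=4: {0,5,7,8}:1  {3,4,6,9}:3  {4,5,7,8}:4  {4,6,8,9}:12  {4,7,8,9}:12  {5,7,8,9}:4  {6,7,8,9}:6
  |U|=5: {0,4,5,7,8}:5  {0,5,7,8,9}:5  {2,3,4,6,9}:3  {3,4,6,8,9}:15  {4,5,7,8,9}:20  {4,6,7,8,9}:30  {5,6,7,8,9}:10
  |U|=6: {0,4,5,7,8,9}:30  {0,5,6,7,8,9}:15  {1,2,3,4,6,9}:3  {2,3,4,6,8,9}:18  {3,4,6,7,8,9}:45  {4,5,6,7,8,9}:60
  |U|=7: {0,4,5,6,7,8,9}:105  {1,2,3,4,6,8,9}:21  {2,3,4,6,7,8,9}:63  {3,4,5,6,7,8,9}:105
  |U|=8: {0,3,4,5,6,7,8,9}:210  {1,2,3,4,6,7,8,9}:84  {2,3,4,5,6,7,8,9}:168
  start at 0(l): 252
  start at 1(h): 378
sum over floor = 630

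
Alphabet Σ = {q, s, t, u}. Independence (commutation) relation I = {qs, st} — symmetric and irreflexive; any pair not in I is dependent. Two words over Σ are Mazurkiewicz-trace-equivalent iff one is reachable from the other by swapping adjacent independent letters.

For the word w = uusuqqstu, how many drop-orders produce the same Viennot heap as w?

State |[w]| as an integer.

#0=u has no predecessor
#1=u depends on [0:u]
#2=s depends on [1:u]
#3=u depends on [2:s]
#4=q depends on [3:u]
#5=q depends on [4:q]
#6=s depends on [3:u]
#7=t depends on [5:q]
#8=u depends on [6:s, 7:t]
sources: [0:u]
N(rest) = Σ N(rest − s) over sources s of rest; N(one piece) = 1:
  size 1 → [8]=1
  size 2 → [6,8]=1  [7,8]=1
  size 3 → [5,7,8]=1  [6,7,8]=2
  size 4 → [4,5,7,8]=1  [5,6,7,8]=3
  size 5 → [4,5,6,7,8]=4
  size 6 → [3,4,5,6,7,8]=4
  size 7 → [2,3,4,5,6,7,8]=4
  first=0(u) contributes 4

4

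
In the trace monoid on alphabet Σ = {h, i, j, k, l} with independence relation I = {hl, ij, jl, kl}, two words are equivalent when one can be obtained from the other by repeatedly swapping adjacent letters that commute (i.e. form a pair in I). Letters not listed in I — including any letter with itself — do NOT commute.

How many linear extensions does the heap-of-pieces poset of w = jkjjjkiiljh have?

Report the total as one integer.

7

#0=j has no predecessor
#1=k depends on [0:j]
#2=j depends on [1:k]
#3=j depends on [2:j]
#4=j depends on [3:j]
#5=k depends on [4:j]
#6=i depends on [5:k]
#7=i depends on [6:i]
#8=l depends on [7:i]
#9=j depends on [5:k]
#10=h depends on [7:i, 9:j]
sources: [0:j]
N(rest) = Σ N(rest − s) over sources s of rest; N(one piece) = 1:
  size 1 → [8]=1  [10]=1
  size 2 → [8,10]=2  [9,10]=1
  size 3 → [7,8,10]=2  [8,9,10]=3
  size 4 → [6,7,8,10]=2  [7,8,9,10]=5
  size 5 → [6,7,8,9,10]=7
  size 6 → [5,6,7,8,9,10]=7
  size 7 → [4,5,6,7,8,9,10]=7
  size 8 → [3,4,5,6,7,8,9,10]=7
  size 9 → [2,3,4,5,6,7,8,9,10]=7
  first=0(j) contributes 7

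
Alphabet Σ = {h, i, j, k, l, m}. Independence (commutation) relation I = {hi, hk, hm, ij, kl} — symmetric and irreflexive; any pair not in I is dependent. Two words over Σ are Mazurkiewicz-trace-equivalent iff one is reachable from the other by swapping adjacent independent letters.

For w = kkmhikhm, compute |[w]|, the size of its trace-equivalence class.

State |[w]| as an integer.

28

drop 0:k onto floor
drop 1:k onto {0:k}
drop 2:m onto {1:k}
drop 3:h onto floor
drop 4:i onto {2:m}
drop 5:k onto {4:i}
drop 6:h onto {3:h}
drop 7:m onto {5:k}
ground layer = {0:k, 3:h}
drop-orders for the pieces not yet dropped (sum over which currently-grounded one goes next):
  1 to go: {6} 1  {7} 1
  2 to go: {3,6} 1  {5,7} 1  {6,7} 2
  3 to go: {3,6,7} 3  {4,5,7} 1  {5,6,7} 3
  4 to go: {2,4,5,7} 1  {3,5,6,7} 6  {4,5,6,7} 4
  5 to go: {1,2,4,5,7} 1  {2,4,5,6,7} 5  {3,4,5,6,7} 10
  6 to go: {0,1,2,4,5,7} 1  {1,2,4,5,6,7} 6  {2,3,4,5,6,7} 15
  if 0:k drops first: 21 orders
  if 3:h drops first: 7 orders
heap linearizations: 28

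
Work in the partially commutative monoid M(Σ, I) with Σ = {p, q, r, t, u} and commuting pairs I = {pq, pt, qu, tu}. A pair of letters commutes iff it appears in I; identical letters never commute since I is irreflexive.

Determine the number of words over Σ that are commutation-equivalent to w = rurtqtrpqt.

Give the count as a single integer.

0(r) covers ∅
1(u) covers 0:r
2(r) covers 1:u
3(t) covers 2:r
4(q) covers 3:t
5(t) covers 4:q
6(r) covers 5:t
7(p) covers 6:r
8(q) covers 6:r
9(t) covers 8:q
floor of heap: 0:r
completions by unplaced set U, small U first (add the entries for U minus each lowest piece of U):
  |U|=1: {7}:1  {9}:1
  |U|=2: {7,9}:2  {8,9}:1
  |U|=3: {7,8,9}:3
  |U|=4: {6,7,8,9}:3
  |U|=5: {5,6,7,8,9}:3
  |U|=6: {4,5,6,7,8,9}:3
  |U|=7: {3,4,5,6,7,8,9}:3
  |U|=8: {2,3,4,5,6,7,8,9}:3
  start at 0(r): 3

3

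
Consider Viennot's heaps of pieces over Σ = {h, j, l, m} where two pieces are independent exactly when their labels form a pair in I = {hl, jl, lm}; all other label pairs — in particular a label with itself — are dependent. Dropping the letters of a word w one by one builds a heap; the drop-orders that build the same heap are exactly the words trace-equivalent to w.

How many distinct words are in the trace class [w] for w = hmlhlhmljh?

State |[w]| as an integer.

#0=h has no predecessor
#1=m depends on [0:h]
#2=l has no predecessor
#3=h depends on [1:m]
#4=l depends on [2:l]
#5=h depends on [3:h]
#6=m depends on [5:h]
#7=l depends on [4:l]
#8=j depends on [6:m]
#9=h depends on [8:j]
sources: [0:h, 2:l]
N(rest) = Σ N(rest − s) over sources s of rest; N(one piece) = 1:
  size 1 → [7]=1  [9]=1
  size 2 → [4,7]=1  [7,9]=2  [8,9]=1
  size 3 → [2,4,7]=1  [4,7,9]=3  [6,8,9]=1  [7,8,9]=3
  size 4 → [2,4,7,9]=4  [4,7,8,9]=6  [5,6,8,9]=1  [6,7,8,9]=4
  size 5 → [2,4,7,8,9]=10  [3,5,6,8,9]=1  [4,6,7,8,9]=10  [5,6,7,8,9]=5
  size 6 → [1,3,5,6,8,9]=1  [2,4,6,7,8,9]=20  [3,5,6,7,8,9]=6  [4,5,6,7,8,9]=15
  size 7 → [0,1,3,5,6,8,9]=1  [1,3,5,6,7,8,9]=7  [2,4,5,6,7,8,9]=35  [3,4,5,6,7,8,9]=21
  size 8 → [0,1,3,5,6,7,8,9]=8  [1,3,4,5,6,7,8,9]=28  [2,3,4,5,6,7,8,9]=56
  first=0(h) contributes 84
  first=2(l) contributes 36
|[w]| = 120

120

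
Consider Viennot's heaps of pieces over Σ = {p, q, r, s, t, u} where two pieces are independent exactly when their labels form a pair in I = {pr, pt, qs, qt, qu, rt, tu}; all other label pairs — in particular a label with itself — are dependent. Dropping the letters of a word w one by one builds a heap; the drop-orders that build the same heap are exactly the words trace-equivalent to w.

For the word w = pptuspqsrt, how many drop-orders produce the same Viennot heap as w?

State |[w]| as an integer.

20

0(p) covers ∅
1(p) covers 0:p
2(t) covers ∅
3(u) covers 1:p
4(s) covers 2:t, 3:u
5(p) covers 4:s
6(q) covers 5:p
7(s) covers 5:p
8(r) covers 6:q, 7:s
9(t) covers 7:s
floor of heap: 0:p, 2:t
completions by unplaced set U, small U first (add the entries for U minus each lowest piece of U):
  |U|=1: {8}:1  {9}:1
  |U|=2: {6,8}:1  {8,9}:2
  |U|=3: {6,8,9}:3  {7,8,9}:2
  |U|=4: {6,7,8,9}:5
  |U|=5: {5,6,7,8,9}:5
  |U|=6: {4,5,6,7,8,9}:5
  |U|=7: {2,4,5,6,7,8,9}:5  {3,4,5,6,7,8,9}:5
  |U|=8: {1,3,4,5,6,7,8,9}:5  {2,3,4,5,6,7,8,9}:10
  start at 0(p): 15
  start at 2(t): 5
sum over floor = 20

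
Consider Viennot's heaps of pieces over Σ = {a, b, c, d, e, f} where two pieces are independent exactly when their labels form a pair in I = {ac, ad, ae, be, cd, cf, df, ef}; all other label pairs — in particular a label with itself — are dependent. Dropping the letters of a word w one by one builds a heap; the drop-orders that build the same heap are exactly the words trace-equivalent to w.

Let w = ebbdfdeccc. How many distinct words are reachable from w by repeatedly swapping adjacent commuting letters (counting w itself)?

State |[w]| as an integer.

22

drop 0:e onto floor
drop 1:b onto floor
drop 2:b onto {1:b}
drop 3:d onto {0:e, 2:b}
drop 4:f onto {2:b}
drop 5:d onto {3:d}
drop 6:e onto {5:d}
drop 7:c onto {6:e}
drop 8:c onto {7:c}
drop 9:c onto {8:c}
ground layer = {0:e, 1:b}
drop-orders for the pieces not yet dropped (sum over which currently-grounded one goes next):
  1 to go: {4} 1  {9} 1
  2 to go: {4,9} 2  {8,9} 1
  3 to go: {4,8,9} 3  {7,8,9} 1
  4 to go: {4,7,8,9} 4  {6,7,8,9} 1
  5 to go: {4,6,7,8,9} 5  {5,6,7,8,9} 1
  6 to go: {3,5,6,7,8,9} 1  {4,5,6,7,8,9} 6
  7 to go: {0,3,5,6,7,8,9} 1  {3,4,5,6,7,8,9} 7
  8 to go: {0,3,4,5,6,7,8,9} 8  {2,3,4,5,6,7,8,9} 7
  if 0:e drops first: 7 orders
  if 1:b drops first: 15 orders
heap linearizations: 22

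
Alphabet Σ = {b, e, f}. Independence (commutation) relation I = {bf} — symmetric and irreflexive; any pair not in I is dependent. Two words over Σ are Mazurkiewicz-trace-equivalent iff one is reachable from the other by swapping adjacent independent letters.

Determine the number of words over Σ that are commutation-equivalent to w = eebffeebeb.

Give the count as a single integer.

3

piece 0:e — minimal
piece 1:e rests on {0:e}
piece 2:b rests on {1:e}
piece 3:f rests on {1:e}
piece 4:f rests on {3:f}
piece 5:e rests on {2:b, 4:f}
piece 6:e rests on {5:e}
piece 7:b rests on {6:e}
piece 8:e rests on {7:b}
piece 9:b rests on {8:e}
minimal pieces: {0:e}
ways to finish when only these pieces remain (= sum over removing one remaining piece with nothing left below it):
  1 left: {9}→1
  2 left: {8,9}→1
  3 left: {7,8,9}→1
  4 left: {6,7,8,9}→1
  5 left: {5,6,7,8,9}→1
  6 left: {2,5,6,7,8,9}→1  {4,5,6,7,8,9}→1
  7 left: {2,4,5,6,7,8,9}→2  {3,4,5,6,7,8,9}→1
  8 left: {2,3,4,5,6,7,8,9}→3
  placing 0:e first → 3 extensions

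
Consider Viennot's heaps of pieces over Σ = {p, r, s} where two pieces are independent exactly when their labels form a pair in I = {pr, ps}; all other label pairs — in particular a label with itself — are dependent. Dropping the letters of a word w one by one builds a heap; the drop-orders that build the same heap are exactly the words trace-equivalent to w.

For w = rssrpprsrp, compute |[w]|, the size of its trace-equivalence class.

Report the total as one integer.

120

drop 0:r onto floor
drop 1:s onto {0:r}
drop 2:s onto {1:s}
drop 3:r onto {2:s}
drop 4:p onto floor
drop 5:p onto {4:p}
drop 6:r onto {3:r}
drop 7:s onto {6:r}
drop 8:r onto {7:s}
drop 9:p onto {5:p}
ground layer = {0:r, 4:p}
drop-orders for the pieces not yet dropped (sum over which currently-grounded one goes next):
  1 to go: {8} 1  {9} 1
  2 to go: {5,9} 1  {7,8} 1  {8,9} 2
  3 to go: {4,5,9} 1  {5,8,9} 3  {6,7,8} 1  {7,8,9} 3
  4 to go: {3,6,7,8} 1  {4,5,8,9} 4  {5,7,8,9} 6  {6,7,8,9} 4
  5 to go: {2,3,6,7,8} 1  {3,6,7,8,9} 5  {4,5,7,8,9} 10  {5,6,7,8,9} 10
  6 to go: {1,2,3,6,7,8} 1  {2,3,6,7,8,9} 6  {3,5,6,7,8,9} 15  {4,5,6,7,8,9} 20
  7 to go: {0,1,2,3,6,7,8} 1  {1,2,3,6,7,8,9} 7  {2,3,5,6,7,8,9} 21  {3,4,5,6,7,8,9} 35
  8 to go: {0,1,2,3,6,7,8,9} 8  {1,2,3,5,6,7,8,9} 28  {2,3,4,5,6,7,8,9} 56
  if 0:r drops first: 84 orders
  if 4:p drops first: 36 orders
heap linearizations: 120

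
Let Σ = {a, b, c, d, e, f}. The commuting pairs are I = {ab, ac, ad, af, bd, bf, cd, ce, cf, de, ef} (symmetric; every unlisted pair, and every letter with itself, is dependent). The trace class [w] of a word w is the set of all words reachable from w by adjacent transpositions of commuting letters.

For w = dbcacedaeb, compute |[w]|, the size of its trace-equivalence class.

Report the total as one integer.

1125

#0=d has no predecessor
#1=b has no predecessor
#2=c depends on [1:b]
#3=a has no predecessor
#4=c depends on [2:c]
#5=e depends on [1:b, 3:a]
#6=d depends on [0:d]
#7=a depends on [5:e]
#8=e depends on [7:a]
#9=b depends on [4:c, 8:e]
sources: [0:d, 1:b, 3:a]
N(rest) = Σ N(rest − s) over sources s of rest; N(one piece) = 1:
  size 1 → [6]=1  [9]=1
  size 2 → [0,6]=1  [4,9]=1  [6,9]=2  [8,9]=1
  size 3 → [0,6,9]=3  [2,4,9]=1  [4,6,9]=3  [4,8,9]=2  [6,8,9]=3  [7,8,9]=1
  size 4 → [0,4,6,9]=6  [0,6,8,9]=6  [2,4,6,9]=4  [2,4,8,9]=3  [4,6,8,9]=8  [4,7,8,9]=3  [5,7,8,9]=1  [6,7,8,9]=4
  size 5 → [0,2,4,6,9]=10  [0,4,6,8,9]=20  [0,6,7,8,9]=10  [2,4,6,8,9]=15  [2,4,7,8,9]=6  [3,5,7,8,9]=1  [4,5,7,8,9]=4  [4,6,7,8,9]=15  [5,6,7,8,9]=5
  size 6 → [0,2,4,6,8,9]=45  [0,4,6,7,8,9]=45  [0,5,6,7,8,9]=15  [2,4,5,7,8,9]=10  [2,4,6,7,8,9]=36  [3,4,5,7,8,9]=5  [3,5,6,7,8,9]=6  [4,5,6,7,8,9]=24
  size 7 → [0,2,4,6,7,8,9]=126  [0,3,5,6,7,8,9]=21  [0,4,5,6,7,8,9]=84  [1,2,4,5,7,8,9]=10  [2,3,4,5,7,8,9]=15  [2,4,5,6,7,8,9]=70  [3,4,5,6,7,8,9]=35
  size 8 → [0,2,4,5,6,7,8,9]=280  [0,3,4,5,6,7,8,9]=140  [1,2,3,4,5,7,8,9]=25  [1,2,4,5,6,7,8,9]=80  [2,3,4,5,6,7,8,9]=120
  first=0(d) contributes 225
  first=1(b) contributes 540
  first=3(a) contributes 360
|[w]| = 1125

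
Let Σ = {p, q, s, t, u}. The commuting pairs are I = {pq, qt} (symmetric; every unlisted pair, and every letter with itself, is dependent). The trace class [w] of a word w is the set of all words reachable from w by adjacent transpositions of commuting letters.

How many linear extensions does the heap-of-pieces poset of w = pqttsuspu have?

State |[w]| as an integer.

0(p) covers ∅
1(q) covers ∅
2(t) covers 0:p
3(t) covers 2:t
4(s) covers 1:q, 3:t
5(u) covers 4:s
6(s) covers 5:u
7(p) covers 6:s
8(u) covers 7:p
floor of heap: 0:p, 1:q
completions by unplaced set U, small U first (add the entries for U minus each lowest piece of U):
  |U|=1: {8}:1
  |U|=2: {7,8}:1
  |U|=3: {6,7,8}:1
  |U|=4: {5,6,7,8}:1
  |U|=5: {4,5,6,7,8}:1
  |U|=6: {1,4,5,6,7,8}:1  {3,4,5,6,7,8}:1
  |U|=7: {1,3,4,5,6,7,8}:2  {2,3,4,5,6,7,8}:1
  start at 0(p): 3
  start at 1(q): 1
sum over floor = 4

4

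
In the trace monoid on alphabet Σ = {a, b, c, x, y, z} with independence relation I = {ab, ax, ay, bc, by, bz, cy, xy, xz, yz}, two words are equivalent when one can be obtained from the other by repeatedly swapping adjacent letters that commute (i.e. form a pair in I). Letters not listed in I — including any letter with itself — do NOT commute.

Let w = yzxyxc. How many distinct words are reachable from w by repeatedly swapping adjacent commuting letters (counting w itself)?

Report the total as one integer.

0(y) covers ∅
1(z) covers ∅
2(x) covers ∅
3(y) covers 0:y
4(x) covers 2:x
5(c) covers 1:z, 4:x
floor of heap: 0:y, 1:z, 2:x
completions by unplaced set U, small U first (add the entries for U minus each lowest piece of U):
  |U|=1: {3}:1  {5}:1
  |U|=2: {0,3}:1  {1,5}:1  {3,5}:2  {4,5}:1
  |U|=3: {0,3,5}:3  {1,3,5}:3  {1,4,5}:2  {2,4,5}:1  {3,4,5}:3
  |U|=4: {0,1,3,5}:6  {0,3,4,5}:6  {1,2,4,5}:3  {1,3,4,5}:8  {2,3,4,5}:4
  start at 0(y): 15
  start at 1(z): 10
  start at 2(x): 20
sum over floor = 45

45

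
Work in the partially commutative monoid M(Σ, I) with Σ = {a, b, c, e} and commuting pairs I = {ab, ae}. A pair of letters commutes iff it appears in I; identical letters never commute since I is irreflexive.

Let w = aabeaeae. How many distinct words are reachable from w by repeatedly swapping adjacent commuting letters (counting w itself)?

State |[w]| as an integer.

70

0(a) covers ∅
1(a) covers 0:a
2(b) covers ∅
3(e) covers 2:b
4(a) covers 1:a
5(e) covers 3:e
6(a) covers 4:a
7(e) covers 5:e
floor of heap: 0:a, 2:b
completions by unplaced set U, small U first (add the entries for U minus each lowest piece of U):
  |U|=1: {6}:1  {7}:1
  |U|=2: {4,6}:1  {5,7}:1  {6,7}:2
  |U|=3: {1,4,6}:1  {3,5,7}:1  {4,6,7}:3  {5,6,7}:3
  |U|=4: {0,1,4,6}:1  {1,4,6,7}:4  {2,3,5,7}:1  {3,5,6,7}:4  {4,5,6,7}:6
  |U|=5: {0,1,4,6,7}:5  {1,4,5,6,7}:10  {2,3,5,6,7}:5  {3,4,5,6,7}:10
  |U|=6: {0,1,4,5,6,7}:15  {1,3,4,5,6,7}:20  {2,3,4,5,6,7}:15
  start at 0(a): 35
  start at 2(b): 35
sum over floor = 70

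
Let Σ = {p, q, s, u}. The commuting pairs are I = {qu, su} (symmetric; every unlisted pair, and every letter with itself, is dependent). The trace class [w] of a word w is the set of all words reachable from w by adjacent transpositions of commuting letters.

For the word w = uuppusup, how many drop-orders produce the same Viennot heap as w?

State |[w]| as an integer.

3

0(u) covers ∅
1(u) covers 0:u
2(p) covers 1:u
3(p) covers 2:p
4(u) covers 3:p
5(s) covers 3:p
6(u) covers 4:u
7(p) covers 5:s, 6:u
floor of heap: 0:u
completions by unplaced set U, small U first (add the entries for U minus each lowest piece of U):
  |U|=1: {7}:1
  |U|=2: {5,7}:1  {6,7}:1
  |U|=3: {4,6,7}:1  {5,6,7}:2
  |U|=4: {4,5,6,7}:3
  |U|=5: {3,4,5,6,7}:3
  |U|=6: {2,3,4,5,6,7}:3
  start at 0(u): 3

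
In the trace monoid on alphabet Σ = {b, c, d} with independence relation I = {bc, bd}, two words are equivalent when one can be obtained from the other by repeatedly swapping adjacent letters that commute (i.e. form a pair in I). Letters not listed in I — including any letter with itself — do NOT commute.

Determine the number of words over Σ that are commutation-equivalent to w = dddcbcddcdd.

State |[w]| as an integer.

11

#0=d has no predecessor
#1=d depends on [0:d]
#2=d depends on [1:d]
#3=c depends on [2:d]
#4=b has no predecessor
#5=c depends on [3:c]
#6=d depends on [5:c]
#7=d depends on [6:d]
#8=c depends on [7:d]
#9=d depends on [8:c]
#10=d depends on [9:d]
sources: [0:d, 4:b]
N(rest) = Σ N(rest − s) over sources s of rest; N(one piece) = 1:
  size 1 → [4]=1  [10]=1
  size 2 → [4,10]=2  [9,10]=1
  size 3 → [4,9,10]=3  [8,9,10]=1
  size 4 → [4,8,9,10]=4  [7,8,9,10]=1
  size 5 → [4,7,8,9,10]=5  [6,7,8,9,10]=1
  size 6 → [4,6,7,8,9,10]=6  [5,6,7,8,9,10]=1
  size 7 → [3,5,6,7,8,9,10]=1  [4,5,6,7,8,9,10]=7
  size 8 → [2,3,5,6,7,8,9,10]=1  [3,4,5,6,7,8,9,10]=8
  size 9 → [1,2,3,5,6,7,8,9,10]=1  [2,3,4,5,6,7,8,9,10]=9
  first=0(d) contributes 10
  first=4(b) contributes 1
|[w]| = 11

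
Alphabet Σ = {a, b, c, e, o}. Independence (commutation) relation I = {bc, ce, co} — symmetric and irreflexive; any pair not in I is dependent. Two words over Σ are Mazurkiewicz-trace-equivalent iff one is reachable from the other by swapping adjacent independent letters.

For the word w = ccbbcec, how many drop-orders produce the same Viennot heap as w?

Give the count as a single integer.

35

0(c) covers ∅
1(c) covers 0:c
2(b) covers ∅
3(b) covers 2:b
4(c) covers 1:c
5(e) covers 3:b
6(c) covers 4:c
floor of heap: 0:c, 2:b
completions by unplaced set U, small U first (add the entries for U minus each lowest piece of U):
  |U|=1: {5}:1  {6}:1
  |U|=2: {3,5}:1  {4,6}:1  {5,6}:2
  |U|=3: {1,4,6}:1  {2,3,5}:1  {3,5,6}:3  {4,5,6}:3
  |U|=4: {0,1,4,6}:1  {1,4,5,6}:4  {2,3,5,6}:4  {3,4,5,6}:6
  |U|=5: {0,1,4,5,6}:5  {1,3,4,5,6}:10  {2,3,4,5,6}:10
  start at 0(c): 20
  start at 2(b): 15
sum over floor = 35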